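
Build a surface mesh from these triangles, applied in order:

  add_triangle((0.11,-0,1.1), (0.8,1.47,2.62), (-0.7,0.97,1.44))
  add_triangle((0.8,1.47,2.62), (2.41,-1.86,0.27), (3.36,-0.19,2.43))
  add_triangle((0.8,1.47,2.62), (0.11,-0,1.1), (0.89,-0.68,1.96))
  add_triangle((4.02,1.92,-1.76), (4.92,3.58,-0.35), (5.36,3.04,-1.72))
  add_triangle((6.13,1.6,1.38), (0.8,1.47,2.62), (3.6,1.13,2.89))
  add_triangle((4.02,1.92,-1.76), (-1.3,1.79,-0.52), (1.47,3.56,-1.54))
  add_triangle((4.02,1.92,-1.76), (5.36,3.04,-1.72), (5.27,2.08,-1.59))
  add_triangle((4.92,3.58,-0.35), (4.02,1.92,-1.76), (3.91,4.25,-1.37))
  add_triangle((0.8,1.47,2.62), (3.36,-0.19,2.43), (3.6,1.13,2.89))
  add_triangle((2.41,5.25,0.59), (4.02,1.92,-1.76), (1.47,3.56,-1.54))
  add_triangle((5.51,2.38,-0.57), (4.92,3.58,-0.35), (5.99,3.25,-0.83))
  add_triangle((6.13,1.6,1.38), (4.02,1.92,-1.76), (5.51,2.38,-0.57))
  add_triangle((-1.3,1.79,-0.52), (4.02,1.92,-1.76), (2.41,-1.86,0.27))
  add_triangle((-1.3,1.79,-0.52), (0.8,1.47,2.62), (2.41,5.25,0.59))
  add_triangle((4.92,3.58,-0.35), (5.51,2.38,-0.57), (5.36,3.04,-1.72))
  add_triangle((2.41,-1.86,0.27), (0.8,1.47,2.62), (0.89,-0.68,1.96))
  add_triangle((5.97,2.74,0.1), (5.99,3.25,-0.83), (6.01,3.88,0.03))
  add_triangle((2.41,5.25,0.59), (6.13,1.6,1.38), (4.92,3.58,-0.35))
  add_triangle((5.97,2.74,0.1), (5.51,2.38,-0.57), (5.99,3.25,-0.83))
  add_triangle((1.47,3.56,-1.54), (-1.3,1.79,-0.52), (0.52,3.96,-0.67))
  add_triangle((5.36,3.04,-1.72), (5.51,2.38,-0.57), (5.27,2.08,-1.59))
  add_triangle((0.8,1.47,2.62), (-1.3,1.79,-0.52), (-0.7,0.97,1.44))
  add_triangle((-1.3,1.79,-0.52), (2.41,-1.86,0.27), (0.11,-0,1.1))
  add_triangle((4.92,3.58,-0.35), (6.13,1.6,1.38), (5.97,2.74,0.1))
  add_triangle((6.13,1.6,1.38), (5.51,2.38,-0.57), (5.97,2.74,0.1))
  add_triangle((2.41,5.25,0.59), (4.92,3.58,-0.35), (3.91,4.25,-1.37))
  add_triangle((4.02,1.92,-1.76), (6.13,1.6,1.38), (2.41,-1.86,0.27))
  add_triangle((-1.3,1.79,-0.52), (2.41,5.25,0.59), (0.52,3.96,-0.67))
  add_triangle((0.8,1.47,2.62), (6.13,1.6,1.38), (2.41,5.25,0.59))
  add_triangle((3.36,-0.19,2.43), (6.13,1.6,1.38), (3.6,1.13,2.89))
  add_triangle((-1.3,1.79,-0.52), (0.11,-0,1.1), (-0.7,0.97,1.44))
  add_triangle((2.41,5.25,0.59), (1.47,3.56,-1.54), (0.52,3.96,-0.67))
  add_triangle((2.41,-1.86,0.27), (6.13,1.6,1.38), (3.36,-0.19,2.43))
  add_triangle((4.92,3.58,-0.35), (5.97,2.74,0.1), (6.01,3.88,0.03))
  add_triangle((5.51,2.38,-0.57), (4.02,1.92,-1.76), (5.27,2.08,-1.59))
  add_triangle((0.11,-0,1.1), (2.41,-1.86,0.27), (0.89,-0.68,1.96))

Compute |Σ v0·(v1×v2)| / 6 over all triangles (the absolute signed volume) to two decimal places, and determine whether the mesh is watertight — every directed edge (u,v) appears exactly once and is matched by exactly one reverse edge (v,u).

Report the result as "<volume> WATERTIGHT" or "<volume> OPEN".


Per-triangle v0·(v1×v2)/6:
  t1: +0.3231
  t2: +0.7207
  t3: +0.2541
  t4: -0.0637
  t5: +2.2050
  t6: +0.6375
  t7: +0.4142
  t8: +2.5980
  t9: +1.2815
  t10: +5.6119
  t11: -0.3778
  t12: +0.9538
  t13: +0.0568
  t14: +4.4783
  t15: +1.6630
  t16: +1.5528
  t17: +1.0031
  t18: +6.9928
  t19: +0.4678
  t20: +1.0937
  t21: +0.9056
  t22: +0.9553
  t23: -0.3565
  t24: +1.1580
  t25: +0.9888
  t26: +4.0076
  t27: +7.0194
  t28: +1.2511
  t29: +11.4578
  t30: +2.5924
  t31: -0.0550
  t32: +2.0429
  t33: +4.5530
  t34: -0.3896
  t35: -0.4185
  t36: -0.0604
Σ = +67.5185 → |volume| = 67.52

Directed edges: 108 total; 6 unmatched, e.g. (4.02,1.92,-1.76)→(3.91,4.25,-1.37) → open.

67.52 OPEN


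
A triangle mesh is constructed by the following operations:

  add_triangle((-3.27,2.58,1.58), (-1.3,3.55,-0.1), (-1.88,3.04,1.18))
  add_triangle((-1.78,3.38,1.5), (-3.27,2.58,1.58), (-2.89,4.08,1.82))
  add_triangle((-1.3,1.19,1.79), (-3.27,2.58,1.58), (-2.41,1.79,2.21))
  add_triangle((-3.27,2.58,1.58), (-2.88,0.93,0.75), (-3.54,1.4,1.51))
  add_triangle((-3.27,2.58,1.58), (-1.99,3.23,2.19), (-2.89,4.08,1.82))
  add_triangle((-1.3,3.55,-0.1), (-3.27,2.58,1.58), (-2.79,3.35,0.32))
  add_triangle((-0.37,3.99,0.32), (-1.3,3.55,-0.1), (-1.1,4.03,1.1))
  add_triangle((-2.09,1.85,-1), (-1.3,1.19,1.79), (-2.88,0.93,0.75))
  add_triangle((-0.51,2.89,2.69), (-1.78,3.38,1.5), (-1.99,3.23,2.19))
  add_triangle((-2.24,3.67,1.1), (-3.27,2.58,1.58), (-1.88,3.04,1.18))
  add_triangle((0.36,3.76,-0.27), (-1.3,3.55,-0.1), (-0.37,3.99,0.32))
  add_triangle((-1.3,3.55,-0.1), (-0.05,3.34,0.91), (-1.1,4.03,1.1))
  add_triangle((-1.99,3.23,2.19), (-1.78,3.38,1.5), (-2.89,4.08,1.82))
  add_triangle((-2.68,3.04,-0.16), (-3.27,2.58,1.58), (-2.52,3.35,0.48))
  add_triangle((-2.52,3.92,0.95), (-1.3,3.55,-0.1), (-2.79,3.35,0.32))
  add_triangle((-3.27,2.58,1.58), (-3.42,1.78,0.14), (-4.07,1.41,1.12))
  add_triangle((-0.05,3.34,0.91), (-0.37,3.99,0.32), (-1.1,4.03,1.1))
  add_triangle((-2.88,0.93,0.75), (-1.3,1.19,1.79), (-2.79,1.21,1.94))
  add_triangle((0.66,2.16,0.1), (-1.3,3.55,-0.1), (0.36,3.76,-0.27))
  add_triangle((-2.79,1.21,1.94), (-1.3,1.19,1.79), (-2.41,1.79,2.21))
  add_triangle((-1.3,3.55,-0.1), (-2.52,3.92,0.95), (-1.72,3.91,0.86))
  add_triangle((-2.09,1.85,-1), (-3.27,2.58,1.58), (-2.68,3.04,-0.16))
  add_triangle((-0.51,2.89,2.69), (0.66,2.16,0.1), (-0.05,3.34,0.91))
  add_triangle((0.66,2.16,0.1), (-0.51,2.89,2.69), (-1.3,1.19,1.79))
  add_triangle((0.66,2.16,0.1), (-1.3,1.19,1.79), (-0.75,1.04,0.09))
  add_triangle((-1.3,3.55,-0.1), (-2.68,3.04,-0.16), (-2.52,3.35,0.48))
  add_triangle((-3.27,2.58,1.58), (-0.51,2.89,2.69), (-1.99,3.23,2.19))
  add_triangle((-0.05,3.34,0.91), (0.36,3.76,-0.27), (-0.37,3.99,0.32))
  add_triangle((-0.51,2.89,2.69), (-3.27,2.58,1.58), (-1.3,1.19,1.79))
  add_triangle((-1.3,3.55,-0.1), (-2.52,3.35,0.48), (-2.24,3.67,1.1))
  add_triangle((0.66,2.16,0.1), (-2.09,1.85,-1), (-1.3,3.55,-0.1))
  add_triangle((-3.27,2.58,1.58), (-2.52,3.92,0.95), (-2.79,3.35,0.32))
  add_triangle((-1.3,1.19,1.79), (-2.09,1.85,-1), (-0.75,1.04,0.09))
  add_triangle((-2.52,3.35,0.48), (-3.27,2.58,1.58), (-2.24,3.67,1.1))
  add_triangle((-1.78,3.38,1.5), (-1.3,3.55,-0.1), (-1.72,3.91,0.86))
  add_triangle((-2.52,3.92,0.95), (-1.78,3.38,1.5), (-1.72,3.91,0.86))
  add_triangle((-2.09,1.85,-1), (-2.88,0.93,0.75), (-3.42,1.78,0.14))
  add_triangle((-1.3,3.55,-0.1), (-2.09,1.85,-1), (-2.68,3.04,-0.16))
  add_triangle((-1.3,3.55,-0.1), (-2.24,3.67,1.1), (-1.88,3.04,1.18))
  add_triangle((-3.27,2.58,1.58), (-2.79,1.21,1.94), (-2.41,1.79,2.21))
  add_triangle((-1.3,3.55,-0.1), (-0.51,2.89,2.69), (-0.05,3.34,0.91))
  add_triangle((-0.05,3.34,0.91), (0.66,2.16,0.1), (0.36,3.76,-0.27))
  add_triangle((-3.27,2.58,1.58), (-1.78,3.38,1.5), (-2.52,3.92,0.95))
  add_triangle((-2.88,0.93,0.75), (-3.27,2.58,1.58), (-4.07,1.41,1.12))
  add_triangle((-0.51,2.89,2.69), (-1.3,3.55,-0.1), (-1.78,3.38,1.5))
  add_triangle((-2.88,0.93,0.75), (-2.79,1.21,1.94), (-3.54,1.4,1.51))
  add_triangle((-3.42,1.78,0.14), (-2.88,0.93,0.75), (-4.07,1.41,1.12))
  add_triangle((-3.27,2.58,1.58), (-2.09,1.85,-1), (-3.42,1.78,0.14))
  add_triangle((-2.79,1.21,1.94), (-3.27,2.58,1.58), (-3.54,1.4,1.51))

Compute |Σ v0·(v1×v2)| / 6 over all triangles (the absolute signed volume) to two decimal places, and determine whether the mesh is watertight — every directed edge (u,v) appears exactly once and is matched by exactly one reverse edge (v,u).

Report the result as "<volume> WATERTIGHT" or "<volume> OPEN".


Per-triangle v0·(v1×v2)/6:
  t1: -0.9914
  t2: -0.1716
  t3: +0.1642
  t4: +0.3404
  t5: +0.8218
  t6: -0.9585
  t7: +0.6873
  t8: -1.3896
  t9: +0.6604
  t10: +0.2667
  t11: +0.5503
  t12: -0.6190
  t13: +0.3144
  t14: +0.7077
  t15: +0.7149
  t16: +1.0610
  t17: +0.4443
  t18: -0.2333
  t19: -0.3062
  t20: +0.1513
  t21: +0.4417
  t22: +0.8544
  t23: +0.6063
  t24: -0.6609
  t25: -0.6418
  t26: +0.5893
  t27: +0.5451
  t28: +0.4013
  t29: +1.3564
  t30: +0.6163
  t31: +0.6793
  t32: +0.9148
  t33: -0.3099
  t34: +0.7780
  t35: -0.0393
  t36: +0.3755
  t37: +0.0774
  t38: +0.8165
  t39: +0.1251
  t40: +0.5289
  t41: +1.5978
  t42: +0.3857
  t43: +0.9619
  t44: -0.0105
  t45: +1.4067
  t46: +0.0624
  t47: +0.0540
  t48: +1.1716
  t49: +0.5577
Σ = +16.4569 → |volume| = 16.46

Directed edges: 147 total; 3 unmatched, e.g. (-0.75,1.04,0.09)→(0.66,2.16,0.1) → open.

16.46 OPEN


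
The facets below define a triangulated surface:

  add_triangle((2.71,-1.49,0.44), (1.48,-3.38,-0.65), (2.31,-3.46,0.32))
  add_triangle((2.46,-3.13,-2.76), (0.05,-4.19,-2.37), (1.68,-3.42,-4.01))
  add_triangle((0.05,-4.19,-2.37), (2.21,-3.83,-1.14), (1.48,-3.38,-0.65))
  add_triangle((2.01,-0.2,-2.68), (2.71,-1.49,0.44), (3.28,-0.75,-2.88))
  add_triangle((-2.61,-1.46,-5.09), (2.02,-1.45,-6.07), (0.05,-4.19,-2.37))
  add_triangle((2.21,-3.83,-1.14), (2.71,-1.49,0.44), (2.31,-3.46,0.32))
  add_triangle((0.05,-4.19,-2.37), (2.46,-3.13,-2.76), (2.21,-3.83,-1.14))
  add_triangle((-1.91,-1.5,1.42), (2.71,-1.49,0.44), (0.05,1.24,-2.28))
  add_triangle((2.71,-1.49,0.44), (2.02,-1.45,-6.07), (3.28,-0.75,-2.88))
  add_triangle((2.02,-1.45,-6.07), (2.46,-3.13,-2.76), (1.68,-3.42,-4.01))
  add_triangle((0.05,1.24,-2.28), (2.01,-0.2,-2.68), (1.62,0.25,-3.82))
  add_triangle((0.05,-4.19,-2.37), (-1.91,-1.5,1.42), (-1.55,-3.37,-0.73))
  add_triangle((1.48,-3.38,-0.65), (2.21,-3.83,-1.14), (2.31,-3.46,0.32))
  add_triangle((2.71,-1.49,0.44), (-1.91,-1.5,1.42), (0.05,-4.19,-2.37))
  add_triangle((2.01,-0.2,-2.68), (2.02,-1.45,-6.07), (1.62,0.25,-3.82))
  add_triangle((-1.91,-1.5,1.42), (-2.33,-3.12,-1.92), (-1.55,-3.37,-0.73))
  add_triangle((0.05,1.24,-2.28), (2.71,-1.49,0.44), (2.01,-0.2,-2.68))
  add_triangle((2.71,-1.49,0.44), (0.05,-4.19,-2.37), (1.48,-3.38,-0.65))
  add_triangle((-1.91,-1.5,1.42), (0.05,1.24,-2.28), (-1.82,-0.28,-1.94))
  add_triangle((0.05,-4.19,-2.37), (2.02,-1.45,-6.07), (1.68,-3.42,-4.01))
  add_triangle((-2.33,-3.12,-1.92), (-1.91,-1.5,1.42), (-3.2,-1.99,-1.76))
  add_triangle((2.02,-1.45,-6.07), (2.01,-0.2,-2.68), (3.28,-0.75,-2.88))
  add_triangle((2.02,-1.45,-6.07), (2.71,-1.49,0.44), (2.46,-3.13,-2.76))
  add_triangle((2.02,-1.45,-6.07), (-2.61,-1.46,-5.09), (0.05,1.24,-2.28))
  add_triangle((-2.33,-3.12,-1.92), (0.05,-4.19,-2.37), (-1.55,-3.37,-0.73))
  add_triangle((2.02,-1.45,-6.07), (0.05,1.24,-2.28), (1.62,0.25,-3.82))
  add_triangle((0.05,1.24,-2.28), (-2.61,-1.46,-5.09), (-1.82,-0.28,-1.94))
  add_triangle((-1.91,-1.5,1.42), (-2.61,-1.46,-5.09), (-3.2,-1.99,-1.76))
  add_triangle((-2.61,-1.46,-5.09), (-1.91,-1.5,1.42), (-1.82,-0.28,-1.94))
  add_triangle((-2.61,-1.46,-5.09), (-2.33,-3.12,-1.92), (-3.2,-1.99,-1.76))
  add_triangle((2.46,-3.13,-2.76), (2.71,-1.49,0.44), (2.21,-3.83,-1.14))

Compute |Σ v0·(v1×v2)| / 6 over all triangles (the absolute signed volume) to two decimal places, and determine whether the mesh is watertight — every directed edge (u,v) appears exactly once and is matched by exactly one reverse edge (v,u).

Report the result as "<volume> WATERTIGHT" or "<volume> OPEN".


Per-triangle v0·(v1×v2)/6:
  t1: -0.8168
  t2: +2.3787
  t3: +0.8753
  t4: -0.0353
  t5: +15.5961
  t6: +1.4175
  t7: +3.2321
  t8: -1.6450
  t9: +3.5671
  t10: +2.9760
  t11: +0.3874
  t12: +0.9356
  t13: +0.4765
  t14: +5.9919
  t15: +1.1597
  t16: +1.7297
  t17: +0.7857
  t18: -1.0827
  t19: +0.4382
  t20: +3.1067
  t21: +2.3081
  t22: +1.1040
  t23: +4.6521
  t24: +7.9455
  t25: +2.1167
  t26: +1.4632
  t27: +1.6118
  t28: -0.3936
  t29: +1.9540
  t30: +3.3125
  t31: +2.5282
Σ = +70.0770 → |volume| = 70.08

Directed edges: 93 total; 3 unmatched, e.g. (0.05,-4.19,-2.37)→(-2.61,-1.46,-5.09) → open.

70.08 OPEN


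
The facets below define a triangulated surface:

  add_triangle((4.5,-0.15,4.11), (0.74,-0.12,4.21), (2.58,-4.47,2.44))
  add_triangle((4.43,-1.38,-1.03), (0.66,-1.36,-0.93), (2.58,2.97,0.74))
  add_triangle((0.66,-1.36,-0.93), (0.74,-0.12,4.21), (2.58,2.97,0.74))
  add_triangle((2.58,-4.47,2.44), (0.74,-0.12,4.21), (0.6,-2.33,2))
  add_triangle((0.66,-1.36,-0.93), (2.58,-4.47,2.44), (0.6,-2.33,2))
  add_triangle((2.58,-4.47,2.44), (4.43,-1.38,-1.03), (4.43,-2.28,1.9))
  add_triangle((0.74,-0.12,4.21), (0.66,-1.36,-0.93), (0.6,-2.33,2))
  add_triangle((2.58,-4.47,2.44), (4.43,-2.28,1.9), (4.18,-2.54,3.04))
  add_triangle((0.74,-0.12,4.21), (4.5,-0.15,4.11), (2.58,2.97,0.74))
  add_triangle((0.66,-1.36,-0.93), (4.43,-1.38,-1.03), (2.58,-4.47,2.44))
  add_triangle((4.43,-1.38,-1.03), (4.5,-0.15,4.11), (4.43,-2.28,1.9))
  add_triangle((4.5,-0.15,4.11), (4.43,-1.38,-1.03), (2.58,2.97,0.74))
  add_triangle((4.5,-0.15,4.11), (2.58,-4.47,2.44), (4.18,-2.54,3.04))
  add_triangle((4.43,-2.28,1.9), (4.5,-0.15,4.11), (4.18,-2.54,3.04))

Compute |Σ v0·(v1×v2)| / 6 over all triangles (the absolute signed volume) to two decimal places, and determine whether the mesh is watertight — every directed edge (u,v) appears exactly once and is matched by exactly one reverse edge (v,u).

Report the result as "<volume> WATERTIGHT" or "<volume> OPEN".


Per-triangle v0·(v1×v2)/6:
  t1: +11.6143
  t2: +1.0216
  t3: -4.1117
  t4: +2.6636
  t5: +0.9958
  t6: +5.9114
  t7: -1.0716
  t8: +2.5108
  t9: +7.9847
  t10: +4.6930
  t11: +6.1344
  t12: +13.1283
  t13: +2.7077
  t14: +2.6202
Σ = +56.8025 → |volume| = 56.80

Directed edges: 42 total, each appears once with its reverse present → watertight.

56.80 WATERTIGHT


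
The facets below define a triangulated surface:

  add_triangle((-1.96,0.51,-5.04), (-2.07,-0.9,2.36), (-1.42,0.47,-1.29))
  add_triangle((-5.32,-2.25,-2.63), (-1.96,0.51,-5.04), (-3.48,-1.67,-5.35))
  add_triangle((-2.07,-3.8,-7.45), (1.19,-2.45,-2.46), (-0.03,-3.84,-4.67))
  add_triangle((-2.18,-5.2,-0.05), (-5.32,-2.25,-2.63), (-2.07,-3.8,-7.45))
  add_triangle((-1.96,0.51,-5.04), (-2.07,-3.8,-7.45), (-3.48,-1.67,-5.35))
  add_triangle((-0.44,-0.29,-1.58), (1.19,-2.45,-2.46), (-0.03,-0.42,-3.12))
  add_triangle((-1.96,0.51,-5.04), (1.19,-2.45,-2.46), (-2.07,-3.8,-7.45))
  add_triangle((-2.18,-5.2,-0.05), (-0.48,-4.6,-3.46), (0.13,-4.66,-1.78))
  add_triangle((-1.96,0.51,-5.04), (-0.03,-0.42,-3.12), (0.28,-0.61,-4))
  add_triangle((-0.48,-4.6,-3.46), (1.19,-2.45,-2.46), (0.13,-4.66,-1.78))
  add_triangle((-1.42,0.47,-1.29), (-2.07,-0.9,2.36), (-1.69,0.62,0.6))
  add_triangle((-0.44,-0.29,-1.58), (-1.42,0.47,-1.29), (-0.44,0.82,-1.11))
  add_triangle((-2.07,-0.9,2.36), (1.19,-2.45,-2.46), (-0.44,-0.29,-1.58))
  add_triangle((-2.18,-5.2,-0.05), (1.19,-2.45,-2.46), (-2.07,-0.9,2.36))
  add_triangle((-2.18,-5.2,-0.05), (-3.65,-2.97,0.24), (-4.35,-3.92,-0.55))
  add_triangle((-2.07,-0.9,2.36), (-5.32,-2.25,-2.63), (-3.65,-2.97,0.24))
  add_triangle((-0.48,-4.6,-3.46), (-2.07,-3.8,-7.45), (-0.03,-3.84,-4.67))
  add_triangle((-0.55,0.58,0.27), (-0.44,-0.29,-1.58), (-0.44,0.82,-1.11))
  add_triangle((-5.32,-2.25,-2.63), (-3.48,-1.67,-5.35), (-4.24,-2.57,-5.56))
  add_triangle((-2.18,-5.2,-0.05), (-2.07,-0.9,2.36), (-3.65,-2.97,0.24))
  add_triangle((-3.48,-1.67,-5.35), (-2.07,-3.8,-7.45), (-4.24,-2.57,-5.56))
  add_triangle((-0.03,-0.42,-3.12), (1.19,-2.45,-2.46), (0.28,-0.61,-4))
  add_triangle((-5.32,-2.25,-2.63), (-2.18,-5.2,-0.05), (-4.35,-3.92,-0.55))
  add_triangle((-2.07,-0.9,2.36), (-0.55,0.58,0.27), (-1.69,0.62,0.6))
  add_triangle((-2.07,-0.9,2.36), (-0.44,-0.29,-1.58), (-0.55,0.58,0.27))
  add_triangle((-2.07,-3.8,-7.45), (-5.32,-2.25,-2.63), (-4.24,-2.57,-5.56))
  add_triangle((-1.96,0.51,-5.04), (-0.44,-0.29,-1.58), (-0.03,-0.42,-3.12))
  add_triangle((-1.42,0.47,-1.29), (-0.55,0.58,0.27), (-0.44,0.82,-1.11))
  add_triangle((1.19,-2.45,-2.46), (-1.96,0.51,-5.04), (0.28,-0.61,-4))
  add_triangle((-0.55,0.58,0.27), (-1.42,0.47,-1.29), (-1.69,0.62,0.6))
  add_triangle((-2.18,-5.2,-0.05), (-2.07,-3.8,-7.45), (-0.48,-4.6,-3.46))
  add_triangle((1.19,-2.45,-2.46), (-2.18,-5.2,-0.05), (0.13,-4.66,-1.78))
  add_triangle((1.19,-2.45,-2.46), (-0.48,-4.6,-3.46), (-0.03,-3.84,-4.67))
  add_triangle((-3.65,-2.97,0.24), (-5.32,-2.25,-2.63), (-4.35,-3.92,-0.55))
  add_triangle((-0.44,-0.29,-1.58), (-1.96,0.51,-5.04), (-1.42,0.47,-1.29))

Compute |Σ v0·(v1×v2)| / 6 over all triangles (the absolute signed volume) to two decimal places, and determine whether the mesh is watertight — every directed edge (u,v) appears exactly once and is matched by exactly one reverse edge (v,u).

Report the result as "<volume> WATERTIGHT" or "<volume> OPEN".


95.72 OPEN

Per-triangle v0·(v1×v2)/6:
  t1: +1.3620
  t2: +5.0245
  t3: +1.5105
  t4: +27.0424
  t5: +6.8898
  t6: -0.5168
  t7: +6.3361
  t8: +3.9900
  t9: -0.1257
  t10: +2.2036
  t11: +0.8619
  t12: +0.2616
  t13: -2.0935
  t14: +0.9771
  t15: +1.6977
  t16: +4.2343
  t17: +3.5908
  t18: -0.1503
  t19: +1.8911
  t20: +4.5429
  t21: +2.8851
  t22: -0.3057
  t23: +4.1753
  t24: +0.2081
  t25: -0.6004
  t26: +4.5559
  t27: -0.3394
  t28: +0.1897
  t29: +2.3316
  t30: +0.1901
  t31: +10.7182
  t32: -1.0656
  t33: +1.7993
  t34: +1.7469
  t35: -0.2973
Σ = +95.7217 → |volume| = 95.72

Directed edges: 105 total; 3 unmatched, e.g. (-1.96,0.51,-5.04)→(-2.07,-0.9,2.36) → open.


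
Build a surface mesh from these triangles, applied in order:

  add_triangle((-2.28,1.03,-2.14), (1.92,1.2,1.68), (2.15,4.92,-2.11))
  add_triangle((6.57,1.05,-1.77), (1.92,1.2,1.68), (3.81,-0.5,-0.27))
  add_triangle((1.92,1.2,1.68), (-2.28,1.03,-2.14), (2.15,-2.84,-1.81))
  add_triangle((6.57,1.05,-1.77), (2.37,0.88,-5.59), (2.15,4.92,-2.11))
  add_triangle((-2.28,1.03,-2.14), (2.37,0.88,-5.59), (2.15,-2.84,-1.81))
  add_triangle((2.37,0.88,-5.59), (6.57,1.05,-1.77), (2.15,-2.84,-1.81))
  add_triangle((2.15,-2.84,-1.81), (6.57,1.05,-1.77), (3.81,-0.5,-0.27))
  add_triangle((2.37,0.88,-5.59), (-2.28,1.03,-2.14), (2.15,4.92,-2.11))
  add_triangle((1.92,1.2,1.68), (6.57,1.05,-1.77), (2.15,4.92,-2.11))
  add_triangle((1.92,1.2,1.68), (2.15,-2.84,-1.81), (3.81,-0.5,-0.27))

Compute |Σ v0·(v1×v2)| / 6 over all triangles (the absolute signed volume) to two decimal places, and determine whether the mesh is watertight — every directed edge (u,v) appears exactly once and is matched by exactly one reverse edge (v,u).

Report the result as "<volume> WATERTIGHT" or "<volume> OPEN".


Per-triangle v0·(v1×v2)/6:
  t1: +2.9696
  t2: +3.4078
  t3: -3.0940
  t4: +23.9726
  t5: +8.3867
  t6: +17.9367
  t7: +4.1315
  t8: +14.4343
  t9: +12.5079
  t10: +1.4214
Σ = +86.0744 → |volume| = 86.07

Directed edges: 30 total, each appears once with its reverse present → watertight.

86.07 WATERTIGHT


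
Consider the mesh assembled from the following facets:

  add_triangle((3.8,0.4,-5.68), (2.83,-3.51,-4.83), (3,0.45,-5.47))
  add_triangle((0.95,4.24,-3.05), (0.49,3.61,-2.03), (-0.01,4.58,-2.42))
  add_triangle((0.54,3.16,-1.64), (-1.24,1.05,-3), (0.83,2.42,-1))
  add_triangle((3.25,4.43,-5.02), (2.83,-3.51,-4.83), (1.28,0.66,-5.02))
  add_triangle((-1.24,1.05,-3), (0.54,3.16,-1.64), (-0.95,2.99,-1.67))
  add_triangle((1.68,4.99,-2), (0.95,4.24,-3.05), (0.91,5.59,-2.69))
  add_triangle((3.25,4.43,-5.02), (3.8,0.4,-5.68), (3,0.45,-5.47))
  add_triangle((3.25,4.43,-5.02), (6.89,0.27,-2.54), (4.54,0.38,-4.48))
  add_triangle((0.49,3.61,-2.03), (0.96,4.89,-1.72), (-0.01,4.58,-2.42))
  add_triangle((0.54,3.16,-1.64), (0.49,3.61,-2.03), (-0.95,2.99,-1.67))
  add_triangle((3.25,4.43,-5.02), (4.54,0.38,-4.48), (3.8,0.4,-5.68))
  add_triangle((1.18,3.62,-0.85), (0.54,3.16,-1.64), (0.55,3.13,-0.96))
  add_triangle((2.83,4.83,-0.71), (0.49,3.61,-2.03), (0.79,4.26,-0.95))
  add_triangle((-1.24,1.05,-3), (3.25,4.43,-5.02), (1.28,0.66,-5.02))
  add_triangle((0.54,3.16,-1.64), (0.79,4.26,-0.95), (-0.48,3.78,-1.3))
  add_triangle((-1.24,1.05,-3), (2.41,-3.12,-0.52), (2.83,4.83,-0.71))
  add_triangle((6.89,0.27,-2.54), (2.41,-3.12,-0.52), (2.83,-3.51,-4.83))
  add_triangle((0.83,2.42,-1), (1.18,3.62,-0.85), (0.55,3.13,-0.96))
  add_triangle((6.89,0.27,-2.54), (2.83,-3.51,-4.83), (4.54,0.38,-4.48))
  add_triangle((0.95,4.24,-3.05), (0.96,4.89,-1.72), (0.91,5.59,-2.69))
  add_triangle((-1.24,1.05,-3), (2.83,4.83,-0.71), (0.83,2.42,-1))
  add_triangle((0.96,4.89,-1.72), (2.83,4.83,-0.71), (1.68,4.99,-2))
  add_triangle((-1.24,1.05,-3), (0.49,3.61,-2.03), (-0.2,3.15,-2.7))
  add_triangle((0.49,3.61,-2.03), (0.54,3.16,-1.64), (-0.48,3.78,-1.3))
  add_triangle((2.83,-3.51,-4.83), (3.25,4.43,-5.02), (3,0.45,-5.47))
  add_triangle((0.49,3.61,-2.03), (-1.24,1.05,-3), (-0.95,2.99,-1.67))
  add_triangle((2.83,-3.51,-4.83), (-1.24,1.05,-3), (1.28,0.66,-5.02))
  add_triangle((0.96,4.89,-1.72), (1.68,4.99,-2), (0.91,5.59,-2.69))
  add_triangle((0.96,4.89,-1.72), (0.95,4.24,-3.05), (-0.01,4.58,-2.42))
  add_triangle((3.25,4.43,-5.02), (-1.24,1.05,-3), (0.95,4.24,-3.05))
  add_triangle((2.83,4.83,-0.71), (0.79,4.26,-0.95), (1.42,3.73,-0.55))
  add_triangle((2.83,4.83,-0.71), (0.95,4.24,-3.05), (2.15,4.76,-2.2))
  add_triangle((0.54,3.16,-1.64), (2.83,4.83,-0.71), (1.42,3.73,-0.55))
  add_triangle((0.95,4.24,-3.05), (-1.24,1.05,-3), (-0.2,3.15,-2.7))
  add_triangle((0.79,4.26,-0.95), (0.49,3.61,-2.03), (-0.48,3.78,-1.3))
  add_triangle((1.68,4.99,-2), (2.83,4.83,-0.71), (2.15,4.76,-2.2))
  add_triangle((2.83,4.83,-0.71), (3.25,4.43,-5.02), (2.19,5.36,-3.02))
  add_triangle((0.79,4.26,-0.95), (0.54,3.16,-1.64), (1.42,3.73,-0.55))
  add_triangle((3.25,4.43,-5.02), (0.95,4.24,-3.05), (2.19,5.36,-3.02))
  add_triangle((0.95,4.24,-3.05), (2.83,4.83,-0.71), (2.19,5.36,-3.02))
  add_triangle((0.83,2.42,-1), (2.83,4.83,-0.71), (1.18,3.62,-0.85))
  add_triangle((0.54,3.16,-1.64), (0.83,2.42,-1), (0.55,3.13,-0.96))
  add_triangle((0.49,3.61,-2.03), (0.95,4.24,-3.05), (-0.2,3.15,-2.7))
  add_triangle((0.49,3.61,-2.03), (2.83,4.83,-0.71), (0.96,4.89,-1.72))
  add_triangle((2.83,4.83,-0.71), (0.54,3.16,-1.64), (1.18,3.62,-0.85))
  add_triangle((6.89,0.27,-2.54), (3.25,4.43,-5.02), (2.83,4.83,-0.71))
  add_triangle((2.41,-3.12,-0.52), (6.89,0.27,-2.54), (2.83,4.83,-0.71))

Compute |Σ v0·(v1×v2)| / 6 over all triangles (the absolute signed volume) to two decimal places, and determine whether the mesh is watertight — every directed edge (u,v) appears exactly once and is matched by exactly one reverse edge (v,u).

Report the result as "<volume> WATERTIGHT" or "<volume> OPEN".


Per-triangle v0·(v1×v2)/6:
  t1: +2.4284
  t2: -0.2180
  t3: -0.3471
  t4: +11.8738
  t5: -1.8006
  t6: +0.9133
  t7: +2.5384
  t8: +12.9788
  t9: -0.4191
  t10: +0.1125
  t11: +5.9605
  t12: +0.1883
  t13: +1.6355
  t14: +7.4046
  t15: -0.7693
  t16: -11.1699
  t17: +15.5097
  t18: -0.1281
  t19: +12.5475
  t20: -0.3075
  t21: -0.3846
  t22: +0.9399
  t23: -0.1373
  t24: -0.1370
  t25: -2.4326
  t26: +1.9751
  t27: +6.0764
  t28: +0.4505
  t29: +1.2324
  t30: +5.4921
  t31: +0.1972
  t32: -0.6048
  t33: -0.7226
  t34: +0.9843
  t35: +0.9689
  t36: +0.8507
  t37: +4.5187
  t38: -0.4744
  t39: +2.6145
  t40: +0.9000
  t41: -0.3376
  t42: -0.1437
  t43: +0.4606
  t44: -0.9896
  t45: +0.5549
  t46: +22.3579
  t47: +3.2269
Σ = +106.3683 → |volume| = 106.37

Directed edges: 141 total; 9 unmatched, e.g. (3.8,0.4,-5.68)→(2.83,-3.51,-4.83) → open.

106.37 OPEN


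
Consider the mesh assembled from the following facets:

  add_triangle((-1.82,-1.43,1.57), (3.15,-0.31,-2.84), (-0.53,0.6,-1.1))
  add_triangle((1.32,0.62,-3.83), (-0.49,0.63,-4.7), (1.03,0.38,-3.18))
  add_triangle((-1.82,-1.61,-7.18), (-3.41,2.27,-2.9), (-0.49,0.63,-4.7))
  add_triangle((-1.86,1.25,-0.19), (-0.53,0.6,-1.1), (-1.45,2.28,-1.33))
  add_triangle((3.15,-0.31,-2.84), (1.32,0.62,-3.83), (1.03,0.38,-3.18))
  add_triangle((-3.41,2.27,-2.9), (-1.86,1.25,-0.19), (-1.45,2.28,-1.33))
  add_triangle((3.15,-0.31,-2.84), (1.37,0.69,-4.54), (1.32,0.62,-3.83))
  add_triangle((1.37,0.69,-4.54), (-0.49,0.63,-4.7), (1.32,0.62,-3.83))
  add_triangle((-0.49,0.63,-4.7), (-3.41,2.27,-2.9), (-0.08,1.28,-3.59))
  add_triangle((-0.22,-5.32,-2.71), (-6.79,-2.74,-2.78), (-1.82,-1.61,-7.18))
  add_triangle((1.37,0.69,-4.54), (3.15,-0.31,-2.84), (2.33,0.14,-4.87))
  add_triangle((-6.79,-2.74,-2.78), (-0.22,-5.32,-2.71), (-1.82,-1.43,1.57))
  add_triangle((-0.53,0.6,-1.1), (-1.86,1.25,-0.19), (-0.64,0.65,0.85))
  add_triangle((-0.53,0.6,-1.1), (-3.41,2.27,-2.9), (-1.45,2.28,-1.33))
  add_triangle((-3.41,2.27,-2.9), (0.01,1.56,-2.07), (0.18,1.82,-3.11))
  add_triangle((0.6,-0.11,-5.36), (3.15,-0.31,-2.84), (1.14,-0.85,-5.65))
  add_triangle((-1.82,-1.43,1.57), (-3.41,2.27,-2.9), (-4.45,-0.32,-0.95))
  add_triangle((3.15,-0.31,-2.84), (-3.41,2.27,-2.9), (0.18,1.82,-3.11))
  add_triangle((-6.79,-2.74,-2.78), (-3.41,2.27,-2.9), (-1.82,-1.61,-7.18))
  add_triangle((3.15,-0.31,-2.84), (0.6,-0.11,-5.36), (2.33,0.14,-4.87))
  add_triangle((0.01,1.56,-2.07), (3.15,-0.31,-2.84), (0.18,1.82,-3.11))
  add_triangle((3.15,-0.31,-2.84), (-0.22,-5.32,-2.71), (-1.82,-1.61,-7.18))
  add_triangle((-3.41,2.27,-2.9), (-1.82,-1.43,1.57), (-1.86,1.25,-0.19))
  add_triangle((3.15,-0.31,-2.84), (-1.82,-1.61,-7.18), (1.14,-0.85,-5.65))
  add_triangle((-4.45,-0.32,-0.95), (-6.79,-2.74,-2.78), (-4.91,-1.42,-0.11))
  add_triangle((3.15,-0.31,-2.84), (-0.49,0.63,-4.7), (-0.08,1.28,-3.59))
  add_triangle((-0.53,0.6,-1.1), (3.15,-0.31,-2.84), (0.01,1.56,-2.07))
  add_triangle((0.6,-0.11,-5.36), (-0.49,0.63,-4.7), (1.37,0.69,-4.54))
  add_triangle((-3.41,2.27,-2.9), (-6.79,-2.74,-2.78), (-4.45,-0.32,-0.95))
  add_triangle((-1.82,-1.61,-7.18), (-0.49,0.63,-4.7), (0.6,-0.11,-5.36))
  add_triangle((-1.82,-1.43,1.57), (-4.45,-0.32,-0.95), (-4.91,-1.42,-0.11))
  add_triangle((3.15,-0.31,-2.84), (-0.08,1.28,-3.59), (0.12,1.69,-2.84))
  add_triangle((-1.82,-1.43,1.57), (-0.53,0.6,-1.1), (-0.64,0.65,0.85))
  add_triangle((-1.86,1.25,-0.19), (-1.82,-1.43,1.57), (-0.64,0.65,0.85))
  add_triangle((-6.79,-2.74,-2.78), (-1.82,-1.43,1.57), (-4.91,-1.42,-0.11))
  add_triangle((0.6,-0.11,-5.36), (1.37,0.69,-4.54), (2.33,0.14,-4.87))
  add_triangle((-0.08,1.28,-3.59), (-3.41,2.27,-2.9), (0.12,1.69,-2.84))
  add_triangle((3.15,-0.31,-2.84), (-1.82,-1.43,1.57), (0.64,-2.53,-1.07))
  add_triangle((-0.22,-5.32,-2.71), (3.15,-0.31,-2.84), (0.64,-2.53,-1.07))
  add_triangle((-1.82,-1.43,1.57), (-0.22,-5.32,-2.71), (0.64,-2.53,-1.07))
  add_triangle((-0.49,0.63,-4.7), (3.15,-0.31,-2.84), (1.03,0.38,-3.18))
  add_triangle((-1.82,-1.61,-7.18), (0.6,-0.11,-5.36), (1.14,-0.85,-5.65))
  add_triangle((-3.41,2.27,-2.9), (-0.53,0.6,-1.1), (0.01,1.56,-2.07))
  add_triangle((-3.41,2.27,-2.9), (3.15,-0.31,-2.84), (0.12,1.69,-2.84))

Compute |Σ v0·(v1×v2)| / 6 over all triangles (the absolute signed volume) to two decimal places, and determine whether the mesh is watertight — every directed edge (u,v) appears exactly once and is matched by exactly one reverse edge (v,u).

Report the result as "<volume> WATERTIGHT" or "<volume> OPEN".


149.01 WATERTIGHT

Per-triangle v0·(v1×v2)/6:
  t1: -1.3533
  t2: -0.1760
  t3: +7.8411
  t4: -0.3339
  t5: -0.2192
  t6: +1.0406
  t7: +0.1579
  t8: +0.0443
  t9: +2.3782
  t10: +35.4983
  t11: +0.5584
  t12: +15.7680
  t13: +0.1405
  t14: +0.4715
  t15: +0.6139
  t16: +1.7430
  t17: +1.5608
  t18: +2.7705
  t19: +28.0410
  t20: +1.0084
  t21: +0.4273
  t22: +22.0052
  t23: +2.1105
  t24: +0.9248
  t25: +2.6196
  t26: +2.3155
  t27: -0.7003
  t28: +1.2702
  t29: +6.1092
  t30: +3.0304
  t31: +0.6458
  t32: +1.4474
  t33: -0.6364
  t34: +0.8726
  t35: +2.9665
  t36: +1.0640
  t37: +1.4915
  t38: +0.3247
  t39: +2.3843
  t40: +1.8591
  t41: -0.6118
  t42: +2.3837
  t43: -0.2861
  t44: -2.5635
Σ = +149.0083 → |volume| = 149.01

Directed edges: 132 total, each appears once with its reverse present → watertight.


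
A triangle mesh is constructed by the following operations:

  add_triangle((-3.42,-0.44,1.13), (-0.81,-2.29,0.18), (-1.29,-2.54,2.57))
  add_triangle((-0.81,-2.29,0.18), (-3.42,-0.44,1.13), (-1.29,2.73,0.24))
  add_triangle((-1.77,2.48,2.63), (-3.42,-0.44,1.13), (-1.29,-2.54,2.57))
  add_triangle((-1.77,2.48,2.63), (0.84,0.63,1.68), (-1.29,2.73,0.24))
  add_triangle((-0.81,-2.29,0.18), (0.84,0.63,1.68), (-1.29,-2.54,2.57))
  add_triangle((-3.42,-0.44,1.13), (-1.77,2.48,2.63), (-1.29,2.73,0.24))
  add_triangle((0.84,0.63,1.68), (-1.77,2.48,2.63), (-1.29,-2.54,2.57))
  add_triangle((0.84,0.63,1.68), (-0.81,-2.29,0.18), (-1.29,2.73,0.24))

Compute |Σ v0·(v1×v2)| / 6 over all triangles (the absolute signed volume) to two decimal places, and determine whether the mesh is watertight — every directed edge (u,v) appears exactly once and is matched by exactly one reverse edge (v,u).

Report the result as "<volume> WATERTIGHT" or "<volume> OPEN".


Per-triangle v0·(v1×v2)/6:
  t1: +2.7895
  t2: +0.3767
  t3: +6.0762
  t4: +1.6907
  t5: +0.8168
  t6: +3.6634
  t7: +4.1035
  t8: -1.5960
Σ = +17.9208 → |volume| = 17.92

Directed edges: 24 total, each appears once with its reverse present → watertight.

17.92 WATERTIGHT


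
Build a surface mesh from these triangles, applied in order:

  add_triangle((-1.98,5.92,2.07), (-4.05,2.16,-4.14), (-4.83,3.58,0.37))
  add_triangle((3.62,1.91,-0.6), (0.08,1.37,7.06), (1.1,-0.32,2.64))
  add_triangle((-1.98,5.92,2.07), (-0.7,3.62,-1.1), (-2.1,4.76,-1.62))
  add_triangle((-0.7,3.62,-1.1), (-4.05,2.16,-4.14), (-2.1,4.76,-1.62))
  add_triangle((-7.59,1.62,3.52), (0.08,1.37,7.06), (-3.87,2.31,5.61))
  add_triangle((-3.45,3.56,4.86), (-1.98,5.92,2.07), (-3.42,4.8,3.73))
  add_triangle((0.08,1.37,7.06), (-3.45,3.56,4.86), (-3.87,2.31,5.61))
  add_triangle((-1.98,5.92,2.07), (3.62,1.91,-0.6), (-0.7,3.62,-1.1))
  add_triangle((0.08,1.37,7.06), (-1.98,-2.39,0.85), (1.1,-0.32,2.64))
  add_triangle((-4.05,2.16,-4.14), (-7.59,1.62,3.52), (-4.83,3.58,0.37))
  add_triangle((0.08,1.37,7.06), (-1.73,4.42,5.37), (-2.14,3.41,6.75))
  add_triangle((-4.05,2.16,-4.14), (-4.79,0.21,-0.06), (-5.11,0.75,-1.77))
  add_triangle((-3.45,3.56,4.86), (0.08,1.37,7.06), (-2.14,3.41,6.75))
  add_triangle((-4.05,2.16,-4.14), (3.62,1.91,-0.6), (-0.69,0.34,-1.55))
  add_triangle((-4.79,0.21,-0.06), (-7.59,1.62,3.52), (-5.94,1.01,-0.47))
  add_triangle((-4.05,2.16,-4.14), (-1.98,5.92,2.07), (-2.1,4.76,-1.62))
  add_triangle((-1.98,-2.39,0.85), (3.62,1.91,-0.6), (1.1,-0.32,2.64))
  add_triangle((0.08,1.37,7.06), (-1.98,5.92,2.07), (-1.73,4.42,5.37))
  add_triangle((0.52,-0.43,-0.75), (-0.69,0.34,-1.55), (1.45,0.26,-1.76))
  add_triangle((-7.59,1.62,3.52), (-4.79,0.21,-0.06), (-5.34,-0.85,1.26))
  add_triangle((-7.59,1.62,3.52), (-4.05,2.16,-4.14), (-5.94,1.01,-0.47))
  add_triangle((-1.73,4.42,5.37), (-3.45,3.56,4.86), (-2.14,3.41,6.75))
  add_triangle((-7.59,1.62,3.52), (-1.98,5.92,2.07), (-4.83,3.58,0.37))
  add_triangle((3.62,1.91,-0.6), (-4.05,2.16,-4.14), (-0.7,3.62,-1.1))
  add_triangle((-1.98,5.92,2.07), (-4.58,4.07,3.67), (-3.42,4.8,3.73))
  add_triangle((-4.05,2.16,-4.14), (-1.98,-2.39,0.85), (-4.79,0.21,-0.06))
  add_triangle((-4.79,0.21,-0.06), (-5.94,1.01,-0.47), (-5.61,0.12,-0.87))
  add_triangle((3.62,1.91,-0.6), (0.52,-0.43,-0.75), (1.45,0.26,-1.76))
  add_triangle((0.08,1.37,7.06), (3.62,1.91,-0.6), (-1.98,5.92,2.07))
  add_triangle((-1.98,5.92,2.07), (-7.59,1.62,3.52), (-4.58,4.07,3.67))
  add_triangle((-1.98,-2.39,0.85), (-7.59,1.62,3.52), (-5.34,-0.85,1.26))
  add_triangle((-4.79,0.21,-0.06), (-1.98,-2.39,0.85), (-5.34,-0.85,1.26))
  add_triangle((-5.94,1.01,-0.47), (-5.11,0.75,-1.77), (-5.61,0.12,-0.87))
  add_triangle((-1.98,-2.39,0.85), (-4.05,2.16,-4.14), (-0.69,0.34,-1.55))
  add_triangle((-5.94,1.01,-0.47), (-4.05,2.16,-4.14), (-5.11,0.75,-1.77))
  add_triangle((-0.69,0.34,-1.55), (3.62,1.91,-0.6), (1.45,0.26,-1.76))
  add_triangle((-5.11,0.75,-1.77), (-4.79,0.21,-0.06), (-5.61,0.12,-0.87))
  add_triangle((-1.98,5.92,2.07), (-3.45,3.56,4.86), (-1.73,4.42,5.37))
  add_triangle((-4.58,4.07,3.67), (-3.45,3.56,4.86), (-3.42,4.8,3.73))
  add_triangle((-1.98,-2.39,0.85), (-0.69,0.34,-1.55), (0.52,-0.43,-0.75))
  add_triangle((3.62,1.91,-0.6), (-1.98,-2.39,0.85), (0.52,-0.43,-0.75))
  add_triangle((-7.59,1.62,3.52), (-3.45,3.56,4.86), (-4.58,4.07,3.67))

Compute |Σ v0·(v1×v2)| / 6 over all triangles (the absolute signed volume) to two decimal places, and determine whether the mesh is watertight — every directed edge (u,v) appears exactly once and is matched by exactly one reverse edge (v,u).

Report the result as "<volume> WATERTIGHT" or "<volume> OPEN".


212.86 OPEN

Per-triangle v0·(v1×v2)/6:
  t1: +14.6505
  t2: +6.1034
  t3: +2.8408
  t4: +2.0988
  t5: +6.6287
  t6: +1.8992
  t7: +7.0751
  t8: +9.3022
  t9: +5.1655
  t10: +16.3417
  t11: +4.3844
  t12: -0.9829
  t13: +1.8366
  t14: +2.2710
  t15: +2.5699
  t16: +8.3298
  t17: +2.0073
  t18: +3.6652
  t19: +0.3152
  t20: +4.4924
  t21: +7.2480
  t22: +3.6325
  t23: +16.7183
  t24: +8.4278
  t25: +2.4928
  t26: +6.7013
  t27: +0.5183
  t28: +0.4435
  t29: +28.3267
  t30: +6.2452
  t31: +4.1565
  t32: +1.8666
  t33: +1.0773
  t34: +2.0191
  t35: +2.4388
  t36: +1.1527
  t37: -0.5073
  t38: +7.6278
  t39: +2.4433
  t40: +0.8483
  t41: +0.7606
  t42: +7.2310
Σ = +212.8636 → |volume| = 212.86

Directed edges: 126 total; 6 unmatched, e.g. (-7.59,1.62,3.52)→(0.08,1.37,7.06) → open.


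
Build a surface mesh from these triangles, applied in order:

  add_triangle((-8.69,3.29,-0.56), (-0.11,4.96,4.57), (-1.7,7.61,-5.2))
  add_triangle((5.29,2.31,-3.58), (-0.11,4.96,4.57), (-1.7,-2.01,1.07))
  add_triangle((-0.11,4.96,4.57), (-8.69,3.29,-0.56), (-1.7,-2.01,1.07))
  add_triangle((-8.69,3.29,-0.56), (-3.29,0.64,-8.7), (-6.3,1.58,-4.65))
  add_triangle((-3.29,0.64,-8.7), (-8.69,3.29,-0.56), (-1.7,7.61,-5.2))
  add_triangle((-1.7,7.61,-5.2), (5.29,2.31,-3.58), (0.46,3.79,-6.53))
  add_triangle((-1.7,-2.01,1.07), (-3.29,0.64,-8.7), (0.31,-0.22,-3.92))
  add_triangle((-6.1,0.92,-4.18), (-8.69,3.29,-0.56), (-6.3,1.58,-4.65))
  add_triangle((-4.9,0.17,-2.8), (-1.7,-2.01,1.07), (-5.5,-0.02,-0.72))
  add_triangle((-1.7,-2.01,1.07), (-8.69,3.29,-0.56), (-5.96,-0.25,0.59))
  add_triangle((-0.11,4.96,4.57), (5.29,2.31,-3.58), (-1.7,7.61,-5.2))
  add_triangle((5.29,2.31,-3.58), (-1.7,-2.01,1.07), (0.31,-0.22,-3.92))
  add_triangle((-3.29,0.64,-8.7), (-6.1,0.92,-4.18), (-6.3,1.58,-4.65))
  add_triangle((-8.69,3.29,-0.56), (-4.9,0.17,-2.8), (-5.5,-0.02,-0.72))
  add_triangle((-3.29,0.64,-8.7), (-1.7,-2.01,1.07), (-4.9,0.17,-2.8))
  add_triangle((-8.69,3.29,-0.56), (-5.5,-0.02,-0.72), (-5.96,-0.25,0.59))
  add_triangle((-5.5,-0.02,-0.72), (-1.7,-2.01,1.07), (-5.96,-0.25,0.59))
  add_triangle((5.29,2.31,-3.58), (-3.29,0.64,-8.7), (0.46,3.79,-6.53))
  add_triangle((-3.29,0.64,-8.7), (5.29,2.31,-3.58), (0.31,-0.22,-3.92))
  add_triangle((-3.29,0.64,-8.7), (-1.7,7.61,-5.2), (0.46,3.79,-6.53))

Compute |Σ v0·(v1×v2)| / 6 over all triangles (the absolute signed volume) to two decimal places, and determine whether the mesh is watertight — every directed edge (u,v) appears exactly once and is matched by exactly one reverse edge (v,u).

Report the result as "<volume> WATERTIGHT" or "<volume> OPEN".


406.09 OPEN

Per-triangle v0·(v1×v2)/6:
  t1: +82.4426
  t2: +4.6691
  t3: +25.9936
  t4: +6.1758
  t5: +90.1056
  t6: +25.6988
  t7: +6.5707
  t8: +4.1245
  t9: +3.7424
  t10: +0.5383
  t11: +61.1452
  t12: +4.1215
  t13: +4.0786
  t14: +6.6718
  t15: +10.6468
  t16: +4.2929
  t17: +2.2463
  t18: +23.1901
  t19: +10.2165
  t20: +29.4209
Σ = +406.0921 → |volume| = 406.09

Directed edges: 60 total; 4 unmatched, e.g. (-6.1,0.92,-4.18)→(-8.69,3.29,-0.56) → open.


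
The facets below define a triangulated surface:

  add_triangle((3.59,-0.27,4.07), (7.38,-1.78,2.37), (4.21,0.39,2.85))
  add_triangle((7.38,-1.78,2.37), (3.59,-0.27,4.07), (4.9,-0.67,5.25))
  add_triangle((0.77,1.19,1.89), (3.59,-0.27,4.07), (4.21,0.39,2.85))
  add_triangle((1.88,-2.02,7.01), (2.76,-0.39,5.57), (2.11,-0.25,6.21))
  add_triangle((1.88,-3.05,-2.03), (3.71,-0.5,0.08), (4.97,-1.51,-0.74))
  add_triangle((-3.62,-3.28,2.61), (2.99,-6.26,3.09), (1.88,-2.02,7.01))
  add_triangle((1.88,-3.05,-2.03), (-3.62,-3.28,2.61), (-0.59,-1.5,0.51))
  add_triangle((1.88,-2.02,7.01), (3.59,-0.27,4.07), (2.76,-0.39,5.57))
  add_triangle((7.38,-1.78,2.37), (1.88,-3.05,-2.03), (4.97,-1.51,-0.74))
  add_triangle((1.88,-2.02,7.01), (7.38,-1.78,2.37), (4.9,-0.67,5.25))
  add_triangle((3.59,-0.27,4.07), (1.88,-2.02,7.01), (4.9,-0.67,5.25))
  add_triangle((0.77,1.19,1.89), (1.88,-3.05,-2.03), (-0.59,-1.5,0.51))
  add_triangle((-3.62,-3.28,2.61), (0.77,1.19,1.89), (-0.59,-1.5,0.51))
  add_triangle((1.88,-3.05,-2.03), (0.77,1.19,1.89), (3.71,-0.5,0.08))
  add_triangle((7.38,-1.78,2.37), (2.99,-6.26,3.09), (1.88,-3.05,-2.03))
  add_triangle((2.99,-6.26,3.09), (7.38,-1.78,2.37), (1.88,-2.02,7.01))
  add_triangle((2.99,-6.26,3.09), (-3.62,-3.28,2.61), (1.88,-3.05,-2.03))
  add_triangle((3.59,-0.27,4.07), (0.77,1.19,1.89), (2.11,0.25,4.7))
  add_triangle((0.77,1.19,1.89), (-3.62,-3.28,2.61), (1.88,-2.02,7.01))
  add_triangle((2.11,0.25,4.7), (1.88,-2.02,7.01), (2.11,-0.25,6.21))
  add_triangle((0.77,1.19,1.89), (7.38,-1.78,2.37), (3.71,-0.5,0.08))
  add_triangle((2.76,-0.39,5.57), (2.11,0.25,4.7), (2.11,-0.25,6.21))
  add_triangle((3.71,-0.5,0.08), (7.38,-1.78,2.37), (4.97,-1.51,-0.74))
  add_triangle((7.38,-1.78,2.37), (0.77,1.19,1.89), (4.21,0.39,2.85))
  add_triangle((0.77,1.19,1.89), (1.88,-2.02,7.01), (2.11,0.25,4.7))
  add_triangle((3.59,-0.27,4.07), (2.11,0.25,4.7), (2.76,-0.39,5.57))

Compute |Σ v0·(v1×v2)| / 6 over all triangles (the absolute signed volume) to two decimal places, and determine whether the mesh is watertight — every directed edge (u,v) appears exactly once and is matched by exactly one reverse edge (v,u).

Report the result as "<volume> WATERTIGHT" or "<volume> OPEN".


154.98 WATERTIGHT

Per-triangle v0·(v1×v2)/6:
  t1: +3.9448
  t2: +0.8581
  t3: +1.8658
  t4: +1.6463
  t5: -0.3893
  t6: +33.4844
  t7: -0.6356
  t8: +2.2112
  t9: +6.4524
  t10: +11.1171
  t11: +1.2230
  t12: -1.9982
  t13: -1.4494
  t14: -1.5832
  t15: +24.7451
  t16: +39.5405
  t17: +18.6945
  t18: +1.4745
  t19: +7.9778
  t20: -0.6947
  t21: +2.6784
  t22: +0.4824
  t23: +1.5600
  t24: -0.3049
  t25: +1.2284
  t26: +0.8488
Σ = +154.9786 → |volume| = 154.98

Directed edges: 78 total, each appears once with its reverse present → watertight.


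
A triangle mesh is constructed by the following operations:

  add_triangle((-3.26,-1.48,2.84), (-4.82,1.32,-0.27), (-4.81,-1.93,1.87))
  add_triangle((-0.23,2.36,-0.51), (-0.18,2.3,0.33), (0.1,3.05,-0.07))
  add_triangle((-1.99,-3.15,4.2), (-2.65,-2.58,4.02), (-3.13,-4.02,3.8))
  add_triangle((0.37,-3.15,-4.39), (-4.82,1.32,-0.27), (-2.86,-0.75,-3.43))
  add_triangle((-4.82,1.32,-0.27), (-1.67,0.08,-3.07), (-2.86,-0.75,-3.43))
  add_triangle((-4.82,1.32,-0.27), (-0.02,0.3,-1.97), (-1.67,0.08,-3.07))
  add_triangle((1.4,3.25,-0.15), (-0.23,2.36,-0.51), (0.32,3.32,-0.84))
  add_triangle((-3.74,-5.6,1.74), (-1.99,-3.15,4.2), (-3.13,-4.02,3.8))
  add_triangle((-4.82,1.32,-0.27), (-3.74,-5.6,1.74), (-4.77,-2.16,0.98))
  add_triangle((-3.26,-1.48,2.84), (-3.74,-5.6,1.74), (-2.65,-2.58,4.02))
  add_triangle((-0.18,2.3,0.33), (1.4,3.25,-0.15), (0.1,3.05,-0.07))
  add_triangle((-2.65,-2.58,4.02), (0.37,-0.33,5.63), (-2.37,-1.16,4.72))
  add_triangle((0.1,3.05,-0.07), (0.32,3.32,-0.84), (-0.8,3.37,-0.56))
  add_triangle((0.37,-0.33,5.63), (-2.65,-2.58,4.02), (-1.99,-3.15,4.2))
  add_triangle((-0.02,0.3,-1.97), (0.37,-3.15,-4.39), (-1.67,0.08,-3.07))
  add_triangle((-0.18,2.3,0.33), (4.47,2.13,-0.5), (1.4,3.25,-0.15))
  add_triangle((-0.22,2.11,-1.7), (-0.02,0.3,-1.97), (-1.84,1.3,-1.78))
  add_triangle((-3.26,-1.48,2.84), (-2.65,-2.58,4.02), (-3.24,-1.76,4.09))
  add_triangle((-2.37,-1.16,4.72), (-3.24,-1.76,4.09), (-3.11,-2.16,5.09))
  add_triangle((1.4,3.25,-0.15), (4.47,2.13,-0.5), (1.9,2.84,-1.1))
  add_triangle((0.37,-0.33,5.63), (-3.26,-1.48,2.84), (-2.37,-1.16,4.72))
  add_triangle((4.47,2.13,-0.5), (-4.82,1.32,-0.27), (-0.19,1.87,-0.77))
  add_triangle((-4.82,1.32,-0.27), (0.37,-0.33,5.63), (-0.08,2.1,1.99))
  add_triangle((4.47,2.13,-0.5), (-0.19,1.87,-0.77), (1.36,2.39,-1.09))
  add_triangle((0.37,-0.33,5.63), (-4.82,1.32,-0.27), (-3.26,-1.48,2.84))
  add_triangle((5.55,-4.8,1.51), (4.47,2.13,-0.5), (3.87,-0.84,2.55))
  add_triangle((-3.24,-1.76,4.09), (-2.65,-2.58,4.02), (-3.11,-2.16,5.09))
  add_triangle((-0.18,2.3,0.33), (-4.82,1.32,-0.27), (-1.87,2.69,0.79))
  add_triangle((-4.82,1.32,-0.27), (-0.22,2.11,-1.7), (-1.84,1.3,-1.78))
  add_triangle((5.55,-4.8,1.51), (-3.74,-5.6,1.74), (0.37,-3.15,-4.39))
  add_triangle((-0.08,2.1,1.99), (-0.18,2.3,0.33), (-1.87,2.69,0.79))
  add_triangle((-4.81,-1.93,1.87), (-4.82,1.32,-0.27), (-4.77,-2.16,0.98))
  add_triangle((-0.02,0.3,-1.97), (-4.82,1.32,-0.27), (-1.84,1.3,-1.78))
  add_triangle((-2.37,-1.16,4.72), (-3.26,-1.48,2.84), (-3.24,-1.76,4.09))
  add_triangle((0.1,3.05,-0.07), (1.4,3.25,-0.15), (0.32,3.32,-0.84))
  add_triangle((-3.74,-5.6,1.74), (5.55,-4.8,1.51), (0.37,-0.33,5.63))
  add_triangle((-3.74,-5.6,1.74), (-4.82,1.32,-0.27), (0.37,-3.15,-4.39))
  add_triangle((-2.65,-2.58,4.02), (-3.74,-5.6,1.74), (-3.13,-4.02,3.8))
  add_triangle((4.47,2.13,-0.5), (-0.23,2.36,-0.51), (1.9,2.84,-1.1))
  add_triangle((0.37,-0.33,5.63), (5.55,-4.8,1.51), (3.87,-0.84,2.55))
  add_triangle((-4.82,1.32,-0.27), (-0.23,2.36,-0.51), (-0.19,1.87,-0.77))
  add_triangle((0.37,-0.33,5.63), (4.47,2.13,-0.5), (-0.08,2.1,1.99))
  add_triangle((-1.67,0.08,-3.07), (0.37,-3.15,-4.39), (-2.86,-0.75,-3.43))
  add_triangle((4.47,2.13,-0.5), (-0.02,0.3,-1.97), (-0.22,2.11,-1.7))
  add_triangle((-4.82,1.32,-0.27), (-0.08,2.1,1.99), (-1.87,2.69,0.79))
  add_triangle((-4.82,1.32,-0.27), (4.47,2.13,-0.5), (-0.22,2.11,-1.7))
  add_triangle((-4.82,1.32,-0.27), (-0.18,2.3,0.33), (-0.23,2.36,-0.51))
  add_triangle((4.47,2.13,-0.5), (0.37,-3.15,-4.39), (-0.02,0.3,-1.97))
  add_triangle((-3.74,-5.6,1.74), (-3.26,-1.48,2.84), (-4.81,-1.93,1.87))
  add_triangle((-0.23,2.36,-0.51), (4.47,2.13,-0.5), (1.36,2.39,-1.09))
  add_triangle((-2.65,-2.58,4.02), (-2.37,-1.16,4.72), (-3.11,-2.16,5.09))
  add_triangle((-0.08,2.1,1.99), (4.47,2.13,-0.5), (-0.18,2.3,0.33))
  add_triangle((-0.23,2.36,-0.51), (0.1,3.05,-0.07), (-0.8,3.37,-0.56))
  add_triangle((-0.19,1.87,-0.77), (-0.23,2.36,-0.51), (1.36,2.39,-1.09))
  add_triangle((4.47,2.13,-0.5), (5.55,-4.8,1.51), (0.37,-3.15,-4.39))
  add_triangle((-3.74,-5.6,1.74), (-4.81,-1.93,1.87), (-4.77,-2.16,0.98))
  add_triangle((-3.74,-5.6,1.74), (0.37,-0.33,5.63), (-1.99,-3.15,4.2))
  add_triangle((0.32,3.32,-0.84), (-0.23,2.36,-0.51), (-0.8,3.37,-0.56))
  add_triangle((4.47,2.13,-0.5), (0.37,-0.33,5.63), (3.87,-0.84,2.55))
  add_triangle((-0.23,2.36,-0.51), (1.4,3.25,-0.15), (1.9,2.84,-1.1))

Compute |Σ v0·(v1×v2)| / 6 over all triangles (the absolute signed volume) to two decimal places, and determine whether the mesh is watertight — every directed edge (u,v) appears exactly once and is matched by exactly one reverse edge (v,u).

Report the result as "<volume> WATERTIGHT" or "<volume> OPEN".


Per-triangle v0·(v1×v2)/6:
  t1: +3.8068
  t2: +0.1190
  t3: +1.0152
  t4: +2.5754
  t5: +2.6749
  t6: +1.3011
  t7: -0.2226
  t8: +1.6094
  t9: +1.2083
  t10: +4.7642
  t11: +0.2419
  t12: +3.4804
  t13: +0.4053
  t14: +2.9557
  t15: +2.1074
  t16: +0.5845
  t17: +1.0388
  t18: +0.6794
  t19: +0.5193
  t20: +1.7172
  t21: -0.4466
  t22: -0.9502
  t23: +9.7305
  t24: -0.3430
  t25: +10.1368
  t26: +12.2830
  t27: +0.5454
  t28: +1.0228
  t29: +1.6820
  t30: +43.9163
  t31: +1.0873
  t32: +2.7040
  t33: +0.8624
  t34: +0.3592
  t35: +0.4941
  t36: +45.1602
  t37: +28.2461
  t38: +0.8696
  t39: -0.8607
  t40: +12.8364
  t41: +0.6752
  t42: +9.7812
  t43: +2.8451
  t44: +2.8566
  t45: +1.9958
  t46: +3.3118
  t47: +1.5264
  t48: +5.8902
  t49: +5.1286
  t50: +1.0303
  t51: +0.2425
  t52: +3.0275
  t53: -0.1356
  t54: +0.2310
  t55: +29.3988
  t56: +2.9301
  t57: +1.1882
  t58: +0.0199
  t59: +10.2156
  t60: +0.8013
Σ = +284.8777 → |volume| = 284.88

Directed edges: 180 total, each appears once with its reverse present → watertight.

284.88 WATERTIGHT
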